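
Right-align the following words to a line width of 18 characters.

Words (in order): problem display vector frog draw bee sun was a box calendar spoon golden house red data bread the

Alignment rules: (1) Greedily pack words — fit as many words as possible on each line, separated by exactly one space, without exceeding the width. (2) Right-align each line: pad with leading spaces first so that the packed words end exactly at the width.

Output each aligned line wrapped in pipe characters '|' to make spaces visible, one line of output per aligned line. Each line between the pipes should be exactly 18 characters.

Answer: |   problem display|
|  vector frog draw|
| bee sun was a box|
|    calendar spoon|
|  golden house red|
|    data bread the|

Derivation:
Line 1: ['problem', 'display'] (min_width=15, slack=3)
Line 2: ['vector', 'frog', 'draw'] (min_width=16, slack=2)
Line 3: ['bee', 'sun', 'was', 'a', 'box'] (min_width=17, slack=1)
Line 4: ['calendar', 'spoon'] (min_width=14, slack=4)
Line 5: ['golden', 'house', 'red'] (min_width=16, slack=2)
Line 6: ['data', 'bread', 'the'] (min_width=14, slack=4)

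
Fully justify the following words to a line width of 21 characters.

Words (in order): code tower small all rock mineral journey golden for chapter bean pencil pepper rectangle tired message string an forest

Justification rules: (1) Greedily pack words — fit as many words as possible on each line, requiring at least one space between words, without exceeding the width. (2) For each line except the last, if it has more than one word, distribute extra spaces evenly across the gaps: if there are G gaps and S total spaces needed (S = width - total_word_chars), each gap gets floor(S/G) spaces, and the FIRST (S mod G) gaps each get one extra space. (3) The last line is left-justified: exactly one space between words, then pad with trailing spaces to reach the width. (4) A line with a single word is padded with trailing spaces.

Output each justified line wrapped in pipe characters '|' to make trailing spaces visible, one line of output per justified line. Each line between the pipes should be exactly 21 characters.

Answer: |code  tower small all|
|rock  mineral journey|
|golden   for  chapter|
|bean   pencil  pepper|
|rectangle       tired|
|message   string   an|
|forest               |

Derivation:
Line 1: ['code', 'tower', 'small', 'all'] (min_width=20, slack=1)
Line 2: ['rock', 'mineral', 'journey'] (min_width=20, slack=1)
Line 3: ['golden', 'for', 'chapter'] (min_width=18, slack=3)
Line 4: ['bean', 'pencil', 'pepper'] (min_width=18, slack=3)
Line 5: ['rectangle', 'tired'] (min_width=15, slack=6)
Line 6: ['message', 'string', 'an'] (min_width=17, slack=4)
Line 7: ['forest'] (min_width=6, slack=15)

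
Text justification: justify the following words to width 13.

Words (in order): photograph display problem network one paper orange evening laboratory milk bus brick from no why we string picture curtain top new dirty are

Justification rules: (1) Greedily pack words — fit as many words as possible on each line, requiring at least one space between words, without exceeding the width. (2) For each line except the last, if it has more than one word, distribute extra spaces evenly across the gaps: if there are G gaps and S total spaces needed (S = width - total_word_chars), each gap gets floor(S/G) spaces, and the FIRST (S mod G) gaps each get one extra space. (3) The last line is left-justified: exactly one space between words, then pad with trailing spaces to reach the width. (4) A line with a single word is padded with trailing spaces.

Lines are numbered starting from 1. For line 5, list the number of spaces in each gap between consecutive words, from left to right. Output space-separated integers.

Answer: 2

Derivation:
Line 1: ['photograph'] (min_width=10, slack=3)
Line 2: ['display'] (min_width=7, slack=6)
Line 3: ['problem'] (min_width=7, slack=6)
Line 4: ['network', 'one'] (min_width=11, slack=2)
Line 5: ['paper', 'orange'] (min_width=12, slack=1)
Line 6: ['evening'] (min_width=7, slack=6)
Line 7: ['laboratory'] (min_width=10, slack=3)
Line 8: ['milk', 'bus'] (min_width=8, slack=5)
Line 9: ['brick', 'from', 'no'] (min_width=13, slack=0)
Line 10: ['why', 'we', 'string'] (min_width=13, slack=0)
Line 11: ['picture'] (min_width=7, slack=6)
Line 12: ['curtain', 'top'] (min_width=11, slack=2)
Line 13: ['new', 'dirty', 'are'] (min_width=13, slack=0)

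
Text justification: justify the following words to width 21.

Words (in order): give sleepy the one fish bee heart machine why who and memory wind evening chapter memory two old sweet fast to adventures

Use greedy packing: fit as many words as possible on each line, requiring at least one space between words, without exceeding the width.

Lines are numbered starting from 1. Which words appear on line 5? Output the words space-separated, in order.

Line 1: ['give', 'sleepy', 'the', 'one'] (min_width=19, slack=2)
Line 2: ['fish', 'bee', 'heart'] (min_width=14, slack=7)
Line 3: ['machine', 'why', 'who', 'and'] (min_width=19, slack=2)
Line 4: ['memory', 'wind', 'evening'] (min_width=19, slack=2)
Line 5: ['chapter', 'memory', 'two'] (min_width=18, slack=3)
Line 6: ['old', 'sweet', 'fast', 'to'] (min_width=17, slack=4)
Line 7: ['adventures'] (min_width=10, slack=11)

Answer: chapter memory two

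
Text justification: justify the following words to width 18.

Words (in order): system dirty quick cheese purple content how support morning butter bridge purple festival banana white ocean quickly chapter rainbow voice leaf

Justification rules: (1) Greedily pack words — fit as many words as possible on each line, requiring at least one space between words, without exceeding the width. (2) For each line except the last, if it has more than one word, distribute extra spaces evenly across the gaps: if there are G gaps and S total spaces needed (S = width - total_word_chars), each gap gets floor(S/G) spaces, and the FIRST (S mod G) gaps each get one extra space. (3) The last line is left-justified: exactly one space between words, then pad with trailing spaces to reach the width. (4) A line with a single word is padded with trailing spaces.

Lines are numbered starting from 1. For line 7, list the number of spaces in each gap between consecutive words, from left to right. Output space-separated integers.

Line 1: ['system', 'dirty', 'quick'] (min_width=18, slack=0)
Line 2: ['cheese', 'purple'] (min_width=13, slack=5)
Line 3: ['content', 'how'] (min_width=11, slack=7)
Line 4: ['support', 'morning'] (min_width=15, slack=3)
Line 5: ['butter', 'bridge'] (min_width=13, slack=5)
Line 6: ['purple', 'festival'] (min_width=15, slack=3)
Line 7: ['banana', 'white', 'ocean'] (min_width=18, slack=0)
Line 8: ['quickly', 'chapter'] (min_width=15, slack=3)
Line 9: ['rainbow', 'voice', 'leaf'] (min_width=18, slack=0)

Answer: 1 1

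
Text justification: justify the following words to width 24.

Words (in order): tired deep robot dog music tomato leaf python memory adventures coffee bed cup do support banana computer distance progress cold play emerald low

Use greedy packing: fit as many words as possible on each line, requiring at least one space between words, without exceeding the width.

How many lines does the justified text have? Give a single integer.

Line 1: ['tired', 'deep', 'robot', 'dog'] (min_width=20, slack=4)
Line 2: ['music', 'tomato', 'leaf', 'python'] (min_width=24, slack=0)
Line 3: ['memory', 'adventures', 'coffee'] (min_width=24, slack=0)
Line 4: ['bed', 'cup', 'do', 'support'] (min_width=18, slack=6)
Line 5: ['banana', 'computer', 'distance'] (min_width=24, slack=0)
Line 6: ['progress', 'cold', 'play'] (min_width=18, slack=6)
Line 7: ['emerald', 'low'] (min_width=11, slack=13)
Total lines: 7

Answer: 7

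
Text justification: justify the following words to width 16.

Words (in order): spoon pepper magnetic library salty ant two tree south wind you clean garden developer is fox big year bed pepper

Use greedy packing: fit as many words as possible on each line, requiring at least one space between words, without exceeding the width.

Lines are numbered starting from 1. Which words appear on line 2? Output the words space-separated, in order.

Answer: magnetic library

Derivation:
Line 1: ['spoon', 'pepper'] (min_width=12, slack=4)
Line 2: ['magnetic', 'library'] (min_width=16, slack=0)
Line 3: ['salty', 'ant', 'two'] (min_width=13, slack=3)
Line 4: ['tree', 'south', 'wind'] (min_width=15, slack=1)
Line 5: ['you', 'clean', 'garden'] (min_width=16, slack=0)
Line 6: ['developer', 'is', 'fox'] (min_width=16, slack=0)
Line 7: ['big', 'year', 'bed'] (min_width=12, slack=4)
Line 8: ['pepper'] (min_width=6, slack=10)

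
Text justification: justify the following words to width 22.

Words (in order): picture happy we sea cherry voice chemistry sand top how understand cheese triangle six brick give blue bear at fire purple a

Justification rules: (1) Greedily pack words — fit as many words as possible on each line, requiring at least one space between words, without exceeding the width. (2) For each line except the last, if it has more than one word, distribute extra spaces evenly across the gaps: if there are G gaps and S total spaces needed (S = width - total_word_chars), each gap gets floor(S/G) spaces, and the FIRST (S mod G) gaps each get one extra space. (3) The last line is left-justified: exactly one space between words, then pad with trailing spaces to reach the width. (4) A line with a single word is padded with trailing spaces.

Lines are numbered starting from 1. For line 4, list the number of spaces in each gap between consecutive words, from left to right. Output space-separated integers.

Answer: 6

Derivation:
Line 1: ['picture', 'happy', 'we', 'sea'] (min_width=20, slack=2)
Line 2: ['cherry', 'voice', 'chemistry'] (min_width=22, slack=0)
Line 3: ['sand', 'top', 'how'] (min_width=12, slack=10)
Line 4: ['understand', 'cheese'] (min_width=17, slack=5)
Line 5: ['triangle', 'six', 'brick'] (min_width=18, slack=4)
Line 6: ['give', 'blue', 'bear', 'at', 'fire'] (min_width=22, slack=0)
Line 7: ['purple', 'a'] (min_width=8, slack=14)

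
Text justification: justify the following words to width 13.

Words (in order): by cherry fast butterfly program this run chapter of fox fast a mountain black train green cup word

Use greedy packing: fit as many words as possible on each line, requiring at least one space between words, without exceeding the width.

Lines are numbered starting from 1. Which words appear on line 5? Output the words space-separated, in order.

Line 1: ['by', 'cherry'] (min_width=9, slack=4)
Line 2: ['fast'] (min_width=4, slack=9)
Line 3: ['butterfly'] (min_width=9, slack=4)
Line 4: ['program', 'this'] (min_width=12, slack=1)
Line 5: ['run', 'chapter'] (min_width=11, slack=2)
Line 6: ['of', 'fox', 'fast', 'a'] (min_width=13, slack=0)
Line 7: ['mountain'] (min_width=8, slack=5)
Line 8: ['black', 'train'] (min_width=11, slack=2)
Line 9: ['green', 'cup'] (min_width=9, slack=4)
Line 10: ['word'] (min_width=4, slack=9)

Answer: run chapter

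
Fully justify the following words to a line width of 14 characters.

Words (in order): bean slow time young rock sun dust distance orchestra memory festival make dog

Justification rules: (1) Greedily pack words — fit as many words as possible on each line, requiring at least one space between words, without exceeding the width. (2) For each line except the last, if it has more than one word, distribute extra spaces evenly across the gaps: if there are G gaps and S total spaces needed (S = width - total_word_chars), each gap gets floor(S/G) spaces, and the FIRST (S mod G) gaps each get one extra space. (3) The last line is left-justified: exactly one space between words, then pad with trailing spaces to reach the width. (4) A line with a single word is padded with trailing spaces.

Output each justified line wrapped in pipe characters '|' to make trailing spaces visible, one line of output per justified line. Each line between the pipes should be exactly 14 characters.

Line 1: ['bean', 'slow', 'time'] (min_width=14, slack=0)
Line 2: ['young', 'rock', 'sun'] (min_width=14, slack=0)
Line 3: ['dust', 'distance'] (min_width=13, slack=1)
Line 4: ['orchestra'] (min_width=9, slack=5)
Line 5: ['memory'] (min_width=6, slack=8)
Line 6: ['festival', 'make'] (min_width=13, slack=1)
Line 7: ['dog'] (min_width=3, slack=11)

Answer: |bean slow time|
|young rock sun|
|dust  distance|
|orchestra     |
|memory        |
|festival  make|
|dog           |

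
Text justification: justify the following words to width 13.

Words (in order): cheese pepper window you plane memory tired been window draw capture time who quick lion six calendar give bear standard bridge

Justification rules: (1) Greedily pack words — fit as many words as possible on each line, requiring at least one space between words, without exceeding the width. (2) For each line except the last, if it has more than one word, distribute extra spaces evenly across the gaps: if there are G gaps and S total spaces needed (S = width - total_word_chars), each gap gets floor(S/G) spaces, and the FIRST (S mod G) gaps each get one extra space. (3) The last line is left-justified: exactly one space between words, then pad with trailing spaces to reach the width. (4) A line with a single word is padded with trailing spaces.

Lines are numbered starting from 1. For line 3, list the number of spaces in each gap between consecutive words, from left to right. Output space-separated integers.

Answer: 2

Derivation:
Line 1: ['cheese', 'pepper'] (min_width=13, slack=0)
Line 2: ['window', 'you'] (min_width=10, slack=3)
Line 3: ['plane', 'memory'] (min_width=12, slack=1)
Line 4: ['tired', 'been'] (min_width=10, slack=3)
Line 5: ['window', 'draw'] (min_width=11, slack=2)
Line 6: ['capture', 'time'] (min_width=12, slack=1)
Line 7: ['who', 'quick'] (min_width=9, slack=4)
Line 8: ['lion', 'six'] (min_width=8, slack=5)
Line 9: ['calendar', 'give'] (min_width=13, slack=0)
Line 10: ['bear', 'standard'] (min_width=13, slack=0)
Line 11: ['bridge'] (min_width=6, slack=7)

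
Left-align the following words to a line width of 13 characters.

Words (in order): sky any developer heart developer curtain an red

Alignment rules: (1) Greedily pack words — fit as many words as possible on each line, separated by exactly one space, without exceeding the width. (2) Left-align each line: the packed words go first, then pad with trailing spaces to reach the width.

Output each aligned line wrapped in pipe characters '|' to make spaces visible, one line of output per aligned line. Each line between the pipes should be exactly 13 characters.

Line 1: ['sky', 'any'] (min_width=7, slack=6)
Line 2: ['developer'] (min_width=9, slack=4)
Line 3: ['heart'] (min_width=5, slack=8)
Line 4: ['developer'] (min_width=9, slack=4)
Line 5: ['curtain', 'an'] (min_width=10, slack=3)
Line 6: ['red'] (min_width=3, slack=10)

Answer: |sky any      |
|developer    |
|heart        |
|developer    |
|curtain an   |
|red          |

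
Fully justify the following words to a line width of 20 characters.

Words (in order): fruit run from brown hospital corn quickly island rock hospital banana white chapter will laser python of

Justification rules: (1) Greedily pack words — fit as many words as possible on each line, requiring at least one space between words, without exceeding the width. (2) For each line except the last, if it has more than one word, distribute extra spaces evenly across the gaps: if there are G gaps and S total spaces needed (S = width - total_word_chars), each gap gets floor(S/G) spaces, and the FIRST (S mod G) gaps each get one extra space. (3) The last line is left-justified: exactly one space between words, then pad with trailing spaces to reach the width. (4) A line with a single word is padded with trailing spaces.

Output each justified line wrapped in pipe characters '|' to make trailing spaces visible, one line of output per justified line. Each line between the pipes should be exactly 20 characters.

Line 1: ['fruit', 'run', 'from', 'brown'] (min_width=20, slack=0)
Line 2: ['hospital', 'corn'] (min_width=13, slack=7)
Line 3: ['quickly', 'island', 'rock'] (min_width=19, slack=1)
Line 4: ['hospital', 'banana'] (min_width=15, slack=5)
Line 5: ['white', 'chapter', 'will'] (min_width=18, slack=2)
Line 6: ['laser', 'python', 'of'] (min_width=15, slack=5)

Answer: |fruit run from brown|
|hospital        corn|
|quickly  island rock|
|hospital      banana|
|white  chapter  will|
|laser python of     |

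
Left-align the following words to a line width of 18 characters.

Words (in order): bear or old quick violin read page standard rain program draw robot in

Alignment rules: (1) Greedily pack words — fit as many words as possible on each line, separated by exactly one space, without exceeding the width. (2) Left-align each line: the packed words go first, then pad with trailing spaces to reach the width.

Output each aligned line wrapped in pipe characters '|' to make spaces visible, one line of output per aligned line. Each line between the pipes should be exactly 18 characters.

Answer: |bear or old quick |
|violin read page  |
|standard rain     |
|program draw robot|
|in                |

Derivation:
Line 1: ['bear', 'or', 'old', 'quick'] (min_width=17, slack=1)
Line 2: ['violin', 'read', 'page'] (min_width=16, slack=2)
Line 3: ['standard', 'rain'] (min_width=13, slack=5)
Line 4: ['program', 'draw', 'robot'] (min_width=18, slack=0)
Line 5: ['in'] (min_width=2, slack=16)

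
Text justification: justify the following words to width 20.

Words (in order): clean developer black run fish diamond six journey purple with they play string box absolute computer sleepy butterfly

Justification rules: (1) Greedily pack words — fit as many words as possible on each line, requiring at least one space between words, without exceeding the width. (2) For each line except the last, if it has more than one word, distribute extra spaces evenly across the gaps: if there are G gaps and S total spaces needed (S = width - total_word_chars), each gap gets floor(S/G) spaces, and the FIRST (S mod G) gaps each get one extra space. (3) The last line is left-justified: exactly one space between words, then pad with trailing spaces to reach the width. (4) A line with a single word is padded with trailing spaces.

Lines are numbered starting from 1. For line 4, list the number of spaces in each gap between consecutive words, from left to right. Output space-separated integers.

Answer: 3 3

Derivation:
Line 1: ['clean', 'developer'] (min_width=15, slack=5)
Line 2: ['black', 'run', 'fish'] (min_width=14, slack=6)
Line 3: ['diamond', 'six', 'journey'] (min_width=19, slack=1)
Line 4: ['purple', 'with', 'they'] (min_width=16, slack=4)
Line 5: ['play', 'string', 'box'] (min_width=15, slack=5)
Line 6: ['absolute', 'computer'] (min_width=17, slack=3)
Line 7: ['sleepy', 'butterfly'] (min_width=16, slack=4)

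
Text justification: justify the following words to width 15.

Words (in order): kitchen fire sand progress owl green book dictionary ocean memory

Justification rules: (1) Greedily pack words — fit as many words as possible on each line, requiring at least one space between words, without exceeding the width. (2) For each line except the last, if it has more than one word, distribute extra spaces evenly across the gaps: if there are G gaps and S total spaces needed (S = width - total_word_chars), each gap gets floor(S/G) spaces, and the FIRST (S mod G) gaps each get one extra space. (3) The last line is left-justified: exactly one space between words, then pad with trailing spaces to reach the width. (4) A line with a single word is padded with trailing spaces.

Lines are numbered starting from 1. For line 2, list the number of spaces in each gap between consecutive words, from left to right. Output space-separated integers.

Line 1: ['kitchen', 'fire'] (min_width=12, slack=3)
Line 2: ['sand', 'progress'] (min_width=13, slack=2)
Line 3: ['owl', 'green', 'book'] (min_width=14, slack=1)
Line 4: ['dictionary'] (min_width=10, slack=5)
Line 5: ['ocean', 'memory'] (min_width=12, slack=3)

Answer: 3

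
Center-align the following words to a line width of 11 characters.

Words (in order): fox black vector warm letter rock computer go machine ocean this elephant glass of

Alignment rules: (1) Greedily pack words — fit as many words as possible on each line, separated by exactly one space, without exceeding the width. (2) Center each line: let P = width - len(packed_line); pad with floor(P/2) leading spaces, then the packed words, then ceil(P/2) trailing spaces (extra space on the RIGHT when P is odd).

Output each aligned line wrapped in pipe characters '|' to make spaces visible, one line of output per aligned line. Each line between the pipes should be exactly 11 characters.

Answer: | fox black |
|vector warm|
|letter rock|
|computer go|
|  machine  |
|ocean this |
| elephant  |
| glass of  |

Derivation:
Line 1: ['fox', 'black'] (min_width=9, slack=2)
Line 2: ['vector', 'warm'] (min_width=11, slack=0)
Line 3: ['letter', 'rock'] (min_width=11, slack=0)
Line 4: ['computer', 'go'] (min_width=11, slack=0)
Line 5: ['machine'] (min_width=7, slack=4)
Line 6: ['ocean', 'this'] (min_width=10, slack=1)
Line 7: ['elephant'] (min_width=8, slack=3)
Line 8: ['glass', 'of'] (min_width=8, slack=3)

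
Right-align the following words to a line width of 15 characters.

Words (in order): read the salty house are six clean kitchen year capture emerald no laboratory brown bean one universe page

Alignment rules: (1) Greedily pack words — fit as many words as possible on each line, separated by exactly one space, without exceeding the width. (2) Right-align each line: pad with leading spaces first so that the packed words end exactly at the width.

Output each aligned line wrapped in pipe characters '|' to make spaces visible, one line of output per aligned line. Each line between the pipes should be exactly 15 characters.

Answer: | read the salty|
|  house are six|
|  clean kitchen|
|   year capture|
|     emerald no|
|     laboratory|
| brown bean one|
|  universe page|

Derivation:
Line 1: ['read', 'the', 'salty'] (min_width=14, slack=1)
Line 2: ['house', 'are', 'six'] (min_width=13, slack=2)
Line 3: ['clean', 'kitchen'] (min_width=13, slack=2)
Line 4: ['year', 'capture'] (min_width=12, slack=3)
Line 5: ['emerald', 'no'] (min_width=10, slack=5)
Line 6: ['laboratory'] (min_width=10, slack=5)
Line 7: ['brown', 'bean', 'one'] (min_width=14, slack=1)
Line 8: ['universe', 'page'] (min_width=13, slack=2)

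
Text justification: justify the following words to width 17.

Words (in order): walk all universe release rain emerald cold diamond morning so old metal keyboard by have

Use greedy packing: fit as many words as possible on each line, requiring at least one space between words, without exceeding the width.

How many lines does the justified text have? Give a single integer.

Answer: 6

Derivation:
Line 1: ['walk', 'all', 'universe'] (min_width=17, slack=0)
Line 2: ['release', 'rain'] (min_width=12, slack=5)
Line 3: ['emerald', 'cold'] (min_width=12, slack=5)
Line 4: ['diamond', 'morning'] (min_width=15, slack=2)
Line 5: ['so', 'old', 'metal'] (min_width=12, slack=5)
Line 6: ['keyboard', 'by', 'have'] (min_width=16, slack=1)
Total lines: 6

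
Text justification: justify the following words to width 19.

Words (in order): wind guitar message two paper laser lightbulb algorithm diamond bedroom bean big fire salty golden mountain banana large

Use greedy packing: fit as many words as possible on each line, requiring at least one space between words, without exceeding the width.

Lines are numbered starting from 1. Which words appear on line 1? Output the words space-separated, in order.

Line 1: ['wind', 'guitar', 'message'] (min_width=19, slack=0)
Line 2: ['two', 'paper', 'laser'] (min_width=15, slack=4)
Line 3: ['lightbulb', 'algorithm'] (min_width=19, slack=0)
Line 4: ['diamond', 'bedroom'] (min_width=15, slack=4)
Line 5: ['bean', 'big', 'fire', 'salty'] (min_width=19, slack=0)
Line 6: ['golden', 'mountain'] (min_width=15, slack=4)
Line 7: ['banana', 'large'] (min_width=12, slack=7)

Answer: wind guitar message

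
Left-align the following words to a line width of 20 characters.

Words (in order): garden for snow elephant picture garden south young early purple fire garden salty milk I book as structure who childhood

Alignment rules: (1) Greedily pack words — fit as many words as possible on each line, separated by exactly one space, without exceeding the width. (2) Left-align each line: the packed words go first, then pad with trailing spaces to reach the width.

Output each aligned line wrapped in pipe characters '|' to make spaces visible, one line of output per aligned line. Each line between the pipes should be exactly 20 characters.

Line 1: ['garden', 'for', 'snow'] (min_width=15, slack=5)
Line 2: ['elephant', 'picture'] (min_width=16, slack=4)
Line 3: ['garden', 'south', 'young'] (min_width=18, slack=2)
Line 4: ['early', 'purple', 'fire'] (min_width=17, slack=3)
Line 5: ['garden', 'salty', 'milk', 'I'] (min_width=19, slack=1)
Line 6: ['book', 'as', 'structure'] (min_width=17, slack=3)
Line 7: ['who', 'childhood'] (min_width=13, slack=7)

Answer: |garden for snow     |
|elephant picture    |
|garden south young  |
|early purple fire   |
|garden salty milk I |
|book as structure   |
|who childhood       |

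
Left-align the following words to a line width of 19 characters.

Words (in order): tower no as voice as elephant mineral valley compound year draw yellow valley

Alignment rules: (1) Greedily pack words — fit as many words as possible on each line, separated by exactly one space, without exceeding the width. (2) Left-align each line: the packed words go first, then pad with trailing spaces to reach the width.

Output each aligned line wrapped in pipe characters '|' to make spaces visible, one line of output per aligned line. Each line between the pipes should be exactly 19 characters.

Line 1: ['tower', 'no', 'as', 'voice'] (min_width=17, slack=2)
Line 2: ['as', 'elephant', 'mineral'] (min_width=19, slack=0)
Line 3: ['valley', 'compound'] (min_width=15, slack=4)
Line 4: ['year', 'draw', 'yellow'] (min_width=16, slack=3)
Line 5: ['valley'] (min_width=6, slack=13)

Answer: |tower no as voice  |
|as elephant mineral|
|valley compound    |
|year draw yellow   |
|valley             |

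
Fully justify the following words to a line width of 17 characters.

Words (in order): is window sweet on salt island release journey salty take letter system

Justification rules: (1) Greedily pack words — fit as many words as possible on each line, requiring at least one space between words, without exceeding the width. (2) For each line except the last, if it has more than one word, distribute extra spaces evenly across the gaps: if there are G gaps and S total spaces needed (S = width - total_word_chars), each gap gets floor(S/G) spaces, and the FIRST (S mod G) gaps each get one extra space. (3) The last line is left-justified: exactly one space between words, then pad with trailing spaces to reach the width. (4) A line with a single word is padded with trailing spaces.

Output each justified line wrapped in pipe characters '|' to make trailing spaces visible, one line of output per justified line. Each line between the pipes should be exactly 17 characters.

Answer: |is  window  sweet|
|on   salt  island|
|release   journey|
|salty take letter|
|system           |

Derivation:
Line 1: ['is', 'window', 'sweet'] (min_width=15, slack=2)
Line 2: ['on', 'salt', 'island'] (min_width=14, slack=3)
Line 3: ['release', 'journey'] (min_width=15, slack=2)
Line 4: ['salty', 'take', 'letter'] (min_width=17, slack=0)
Line 5: ['system'] (min_width=6, slack=11)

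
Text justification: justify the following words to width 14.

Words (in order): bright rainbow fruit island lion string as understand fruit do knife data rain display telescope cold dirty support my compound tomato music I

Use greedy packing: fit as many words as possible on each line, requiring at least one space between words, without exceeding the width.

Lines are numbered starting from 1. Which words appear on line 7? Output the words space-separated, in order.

Answer: display

Derivation:
Line 1: ['bright', 'rainbow'] (min_width=14, slack=0)
Line 2: ['fruit', 'island'] (min_width=12, slack=2)
Line 3: ['lion', 'string', 'as'] (min_width=14, slack=0)
Line 4: ['understand'] (min_width=10, slack=4)
Line 5: ['fruit', 'do', 'knife'] (min_width=14, slack=0)
Line 6: ['data', 'rain'] (min_width=9, slack=5)
Line 7: ['display'] (min_width=7, slack=7)
Line 8: ['telescope', 'cold'] (min_width=14, slack=0)
Line 9: ['dirty', 'support'] (min_width=13, slack=1)
Line 10: ['my', 'compound'] (min_width=11, slack=3)
Line 11: ['tomato', 'music', 'I'] (min_width=14, slack=0)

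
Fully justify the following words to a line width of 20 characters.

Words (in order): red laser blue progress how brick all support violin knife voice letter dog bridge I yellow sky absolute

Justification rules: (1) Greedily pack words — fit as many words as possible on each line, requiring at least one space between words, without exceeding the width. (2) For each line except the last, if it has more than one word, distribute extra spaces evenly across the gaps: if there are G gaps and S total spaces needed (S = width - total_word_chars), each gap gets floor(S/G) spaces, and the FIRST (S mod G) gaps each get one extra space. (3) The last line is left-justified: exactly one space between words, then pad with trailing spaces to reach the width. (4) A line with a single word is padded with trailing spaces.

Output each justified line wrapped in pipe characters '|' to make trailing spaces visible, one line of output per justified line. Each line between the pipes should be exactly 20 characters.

Answer: |red    laser    blue|
|progress  how  brick|
|all  support  violin|
|knife  voice  letter|
|dog  bridge I yellow|
|sky absolute        |

Derivation:
Line 1: ['red', 'laser', 'blue'] (min_width=14, slack=6)
Line 2: ['progress', 'how', 'brick'] (min_width=18, slack=2)
Line 3: ['all', 'support', 'violin'] (min_width=18, slack=2)
Line 4: ['knife', 'voice', 'letter'] (min_width=18, slack=2)
Line 5: ['dog', 'bridge', 'I', 'yellow'] (min_width=19, slack=1)
Line 6: ['sky', 'absolute'] (min_width=12, slack=8)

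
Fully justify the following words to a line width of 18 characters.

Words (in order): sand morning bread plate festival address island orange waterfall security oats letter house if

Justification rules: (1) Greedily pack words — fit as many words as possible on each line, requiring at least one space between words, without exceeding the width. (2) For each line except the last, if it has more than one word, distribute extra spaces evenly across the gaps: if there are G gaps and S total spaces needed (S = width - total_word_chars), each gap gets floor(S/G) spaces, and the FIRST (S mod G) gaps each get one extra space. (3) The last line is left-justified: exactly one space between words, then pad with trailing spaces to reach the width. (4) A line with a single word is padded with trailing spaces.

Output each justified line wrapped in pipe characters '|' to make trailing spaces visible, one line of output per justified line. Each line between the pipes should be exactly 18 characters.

Line 1: ['sand', 'morning', 'bread'] (min_width=18, slack=0)
Line 2: ['plate', 'festival'] (min_width=14, slack=4)
Line 3: ['address', 'island'] (min_width=14, slack=4)
Line 4: ['orange', 'waterfall'] (min_width=16, slack=2)
Line 5: ['security', 'oats'] (min_width=13, slack=5)
Line 6: ['letter', 'house', 'if'] (min_width=15, slack=3)

Answer: |sand morning bread|
|plate     festival|
|address     island|
|orange   waterfall|
|security      oats|
|letter house if   |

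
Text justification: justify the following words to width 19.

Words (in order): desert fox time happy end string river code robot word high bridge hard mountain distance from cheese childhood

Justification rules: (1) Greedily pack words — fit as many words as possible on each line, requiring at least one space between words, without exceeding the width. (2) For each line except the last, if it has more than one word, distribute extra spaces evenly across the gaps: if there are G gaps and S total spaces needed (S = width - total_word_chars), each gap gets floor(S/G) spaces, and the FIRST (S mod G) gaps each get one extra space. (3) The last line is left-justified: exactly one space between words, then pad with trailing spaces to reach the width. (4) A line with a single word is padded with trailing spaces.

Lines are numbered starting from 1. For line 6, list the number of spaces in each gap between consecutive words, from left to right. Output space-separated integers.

Line 1: ['desert', 'fox', 'time'] (min_width=15, slack=4)
Line 2: ['happy', 'end', 'string'] (min_width=16, slack=3)
Line 3: ['river', 'code', 'robot'] (min_width=16, slack=3)
Line 4: ['word', 'high', 'bridge'] (min_width=16, slack=3)
Line 5: ['hard', 'mountain'] (min_width=13, slack=6)
Line 6: ['distance', 'from'] (min_width=13, slack=6)
Line 7: ['cheese', 'childhood'] (min_width=16, slack=3)

Answer: 7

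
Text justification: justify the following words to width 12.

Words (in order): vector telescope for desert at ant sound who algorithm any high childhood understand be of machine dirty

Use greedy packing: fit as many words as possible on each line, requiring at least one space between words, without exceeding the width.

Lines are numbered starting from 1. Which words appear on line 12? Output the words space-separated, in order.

Answer: dirty

Derivation:
Line 1: ['vector'] (min_width=6, slack=6)
Line 2: ['telescope'] (min_width=9, slack=3)
Line 3: ['for', 'desert'] (min_width=10, slack=2)
Line 4: ['at', 'ant', 'sound'] (min_width=12, slack=0)
Line 5: ['who'] (min_width=3, slack=9)
Line 6: ['algorithm'] (min_width=9, slack=3)
Line 7: ['any', 'high'] (min_width=8, slack=4)
Line 8: ['childhood'] (min_width=9, slack=3)
Line 9: ['understand'] (min_width=10, slack=2)
Line 10: ['be', 'of'] (min_width=5, slack=7)
Line 11: ['machine'] (min_width=7, slack=5)
Line 12: ['dirty'] (min_width=5, slack=7)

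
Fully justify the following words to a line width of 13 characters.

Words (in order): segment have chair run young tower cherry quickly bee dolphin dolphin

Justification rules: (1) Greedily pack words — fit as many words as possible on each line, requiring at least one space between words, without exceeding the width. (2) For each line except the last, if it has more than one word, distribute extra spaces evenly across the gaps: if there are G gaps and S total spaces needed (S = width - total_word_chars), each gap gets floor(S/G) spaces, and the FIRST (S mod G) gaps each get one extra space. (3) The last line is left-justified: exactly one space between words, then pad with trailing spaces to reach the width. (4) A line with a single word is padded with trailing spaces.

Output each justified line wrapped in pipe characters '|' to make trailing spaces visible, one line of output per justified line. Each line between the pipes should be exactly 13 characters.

Answer: |segment  have|
|chair     run|
|young   tower|
|cherry       |
|quickly   bee|
|dolphin      |
|dolphin      |

Derivation:
Line 1: ['segment', 'have'] (min_width=12, slack=1)
Line 2: ['chair', 'run'] (min_width=9, slack=4)
Line 3: ['young', 'tower'] (min_width=11, slack=2)
Line 4: ['cherry'] (min_width=6, slack=7)
Line 5: ['quickly', 'bee'] (min_width=11, slack=2)
Line 6: ['dolphin'] (min_width=7, slack=6)
Line 7: ['dolphin'] (min_width=7, slack=6)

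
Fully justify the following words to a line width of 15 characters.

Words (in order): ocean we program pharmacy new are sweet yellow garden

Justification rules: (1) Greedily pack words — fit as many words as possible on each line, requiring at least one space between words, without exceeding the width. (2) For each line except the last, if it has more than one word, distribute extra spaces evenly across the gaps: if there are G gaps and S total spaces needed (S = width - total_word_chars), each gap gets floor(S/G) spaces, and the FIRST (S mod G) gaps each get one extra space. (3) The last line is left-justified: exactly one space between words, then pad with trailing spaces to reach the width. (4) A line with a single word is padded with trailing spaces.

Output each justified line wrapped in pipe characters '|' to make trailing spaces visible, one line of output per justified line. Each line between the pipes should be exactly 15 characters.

Answer: |ocean        we|
|program        |
|pharmacy    new|
|are       sweet|
|yellow garden  |

Derivation:
Line 1: ['ocean', 'we'] (min_width=8, slack=7)
Line 2: ['program'] (min_width=7, slack=8)
Line 3: ['pharmacy', 'new'] (min_width=12, slack=3)
Line 4: ['are', 'sweet'] (min_width=9, slack=6)
Line 5: ['yellow', 'garden'] (min_width=13, slack=2)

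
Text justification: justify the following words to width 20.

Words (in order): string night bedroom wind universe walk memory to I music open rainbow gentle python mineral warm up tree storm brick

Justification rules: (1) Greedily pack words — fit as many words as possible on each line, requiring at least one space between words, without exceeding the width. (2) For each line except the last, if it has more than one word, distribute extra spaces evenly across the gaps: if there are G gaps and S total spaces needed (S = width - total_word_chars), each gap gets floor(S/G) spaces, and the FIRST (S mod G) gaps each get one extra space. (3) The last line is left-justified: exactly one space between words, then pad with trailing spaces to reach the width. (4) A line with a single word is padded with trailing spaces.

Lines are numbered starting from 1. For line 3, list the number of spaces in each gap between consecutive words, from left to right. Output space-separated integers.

Answer: 2 2 2

Derivation:
Line 1: ['string', 'night', 'bedroom'] (min_width=20, slack=0)
Line 2: ['wind', 'universe', 'walk'] (min_width=18, slack=2)
Line 3: ['memory', 'to', 'I', 'music'] (min_width=17, slack=3)
Line 4: ['open', 'rainbow', 'gentle'] (min_width=19, slack=1)
Line 5: ['python', 'mineral', 'warm'] (min_width=19, slack=1)
Line 6: ['up', 'tree', 'storm', 'brick'] (min_width=19, slack=1)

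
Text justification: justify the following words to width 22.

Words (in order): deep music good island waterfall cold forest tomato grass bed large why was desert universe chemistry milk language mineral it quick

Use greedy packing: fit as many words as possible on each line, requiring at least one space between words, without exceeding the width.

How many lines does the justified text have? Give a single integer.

Line 1: ['deep', 'music', 'good', 'island'] (min_width=22, slack=0)
Line 2: ['waterfall', 'cold', 'forest'] (min_width=21, slack=1)
Line 3: ['tomato', 'grass', 'bed', 'large'] (min_width=22, slack=0)
Line 4: ['why', 'was', 'desert'] (min_width=14, slack=8)
Line 5: ['universe', 'chemistry'] (min_width=18, slack=4)
Line 6: ['milk', 'language', 'mineral'] (min_width=21, slack=1)
Line 7: ['it', 'quick'] (min_width=8, slack=14)
Total lines: 7

Answer: 7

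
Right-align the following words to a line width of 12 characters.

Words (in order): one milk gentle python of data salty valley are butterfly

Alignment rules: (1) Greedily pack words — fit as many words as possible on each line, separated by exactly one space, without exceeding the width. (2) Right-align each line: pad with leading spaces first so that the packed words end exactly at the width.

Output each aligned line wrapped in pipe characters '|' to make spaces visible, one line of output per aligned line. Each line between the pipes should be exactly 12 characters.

Line 1: ['one', 'milk'] (min_width=8, slack=4)
Line 2: ['gentle'] (min_width=6, slack=6)
Line 3: ['python', 'of'] (min_width=9, slack=3)
Line 4: ['data', 'salty'] (min_width=10, slack=2)
Line 5: ['valley', 'are'] (min_width=10, slack=2)
Line 6: ['butterfly'] (min_width=9, slack=3)

Answer: |    one milk|
|      gentle|
|   python of|
|  data salty|
|  valley are|
|   butterfly|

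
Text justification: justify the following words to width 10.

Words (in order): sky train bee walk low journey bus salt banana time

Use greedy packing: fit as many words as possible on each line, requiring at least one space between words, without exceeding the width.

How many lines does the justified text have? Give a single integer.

Line 1: ['sky', 'train'] (min_width=9, slack=1)
Line 2: ['bee', 'walk'] (min_width=8, slack=2)
Line 3: ['low'] (min_width=3, slack=7)
Line 4: ['journey'] (min_width=7, slack=3)
Line 5: ['bus', 'salt'] (min_width=8, slack=2)
Line 6: ['banana'] (min_width=6, slack=4)
Line 7: ['time'] (min_width=4, slack=6)
Total lines: 7

Answer: 7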